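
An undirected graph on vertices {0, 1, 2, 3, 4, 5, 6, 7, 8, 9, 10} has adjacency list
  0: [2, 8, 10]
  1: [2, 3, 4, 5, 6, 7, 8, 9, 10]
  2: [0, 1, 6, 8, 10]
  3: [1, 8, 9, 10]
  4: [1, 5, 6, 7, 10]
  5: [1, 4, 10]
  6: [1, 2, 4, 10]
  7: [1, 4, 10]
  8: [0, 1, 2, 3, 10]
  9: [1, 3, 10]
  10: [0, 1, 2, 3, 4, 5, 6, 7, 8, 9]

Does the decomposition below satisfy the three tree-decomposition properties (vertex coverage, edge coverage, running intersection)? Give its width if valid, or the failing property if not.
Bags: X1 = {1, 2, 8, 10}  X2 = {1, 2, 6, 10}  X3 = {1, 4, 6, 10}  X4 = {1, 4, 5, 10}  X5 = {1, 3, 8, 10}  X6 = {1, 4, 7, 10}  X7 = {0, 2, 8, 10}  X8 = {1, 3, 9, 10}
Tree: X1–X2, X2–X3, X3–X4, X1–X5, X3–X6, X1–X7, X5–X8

Yes; width 3.

Every vertex of G appears in some bag (union = {0, 1, 2, 3, 4, 5, 6, 7, 8, 9, 10}); every edge is covered by a bag; and for each vertex v the set of bags containing v is connected in the bag tree. The decomposition is therefore valid. The largest bag has 4 vertices, so the width is 3.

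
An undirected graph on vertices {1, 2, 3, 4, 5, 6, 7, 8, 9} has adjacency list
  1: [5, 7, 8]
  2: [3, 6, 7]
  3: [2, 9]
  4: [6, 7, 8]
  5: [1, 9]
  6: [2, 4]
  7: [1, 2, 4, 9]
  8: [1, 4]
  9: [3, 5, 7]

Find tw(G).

A width-3 tree decomposition is:
Bags: B1 = {1, 4, 5, 8}  B2 = {1, 4, 5, 7}  B3 = {4, 5, 7, 9}  B4 = {4, 6, 7, 9}  B5 = {2, 6, 7, 9}  B6 = {2, 3, 6, 9}
Tree: B1–B2, B2–B3, B3–B4, B4–B5, B5–B6
Every bag has size at most 4, so the width is 4 − 1 = 3 and tw(G) ≤ 3. For the lower bound: the 4 vertex sets {1,5,8}, {4}, {7}, {2,3,6,9} are disjoint, each induces a connected subgraph, and every pair is joined by at least one edge of G. Contracting each set to a single vertex therefore yields K_{4} as a minor, and since treewidth is minor-monotone, tw(G) ≥ tw(K_{4}) = 3. Therefore the treewidth is 3.

3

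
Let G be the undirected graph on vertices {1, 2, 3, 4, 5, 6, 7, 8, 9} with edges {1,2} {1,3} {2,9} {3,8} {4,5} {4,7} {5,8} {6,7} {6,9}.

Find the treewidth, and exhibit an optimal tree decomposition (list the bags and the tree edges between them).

Treewidth 2.
One optimal decomposition is:
Bags: B1 = {2, 6, 9}  B2 = {1, 2, 6}  B3 = {1, 3, 6}  B4 = {3, 6, 8}  B5 = {5, 6, 8}  B6 = {4, 5, 6}  B7 = {4, 6, 7}
Tree: B1–B2, B2–B3, B3–B4, B4–B5, B5–B6, B6–B7

The largest bag has 3 vertices, giving width 2; this decomposition certifies tw(G) ≤ 2. For the lower bound, G contains the cycle 6–9–2–1–3–8–5–4–7–6, so G is not a forest; only forests have treewidth ≤ 1, hence tw(G) ≥ 2. Hence tw(G) = 2 exactly.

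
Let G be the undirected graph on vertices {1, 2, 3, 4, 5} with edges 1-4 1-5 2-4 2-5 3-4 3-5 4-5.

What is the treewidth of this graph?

2

A width-2 tree decomposition is:
Bags: B1 = {3, 4, 5}  B2 = {1, 4, 5}  B3 = {2, 4, 5}
Tree: B1–B2, B2–B3
Each bag holds 3 vertices, so the decomposition has width 2, which upper-bounds the treewidth. Conversely, {1, 4, 5} is a clique of size 3, and the vertices of any clique must share a bag in every tree decomposition; so some bag has ≥ 3 vertices and tw(G) ≥ 2. Therefore the treewidth is 2.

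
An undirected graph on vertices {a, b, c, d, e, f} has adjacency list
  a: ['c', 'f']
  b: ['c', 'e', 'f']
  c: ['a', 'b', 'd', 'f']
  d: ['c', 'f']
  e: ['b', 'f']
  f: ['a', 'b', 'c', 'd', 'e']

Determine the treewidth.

2

A width-2 tree decomposition is:
Bags: B1 = {b, c, f}  B2 = {c, d, f}  B3 = {a, c, f}  B4 = {b, e, f}
Tree: B1–B2, B2–B3, B1–B4
The largest bag has 3 vertices, giving width 2; this decomposition certifies tw(G) ≤ 2. Conversely, {b, e, f} is a clique of size 3, and the vertices of any clique must share a bag in every tree decomposition; so some bag has ≥ 3 vertices and tw(G) ≥ 2. Therefore the treewidth is 2.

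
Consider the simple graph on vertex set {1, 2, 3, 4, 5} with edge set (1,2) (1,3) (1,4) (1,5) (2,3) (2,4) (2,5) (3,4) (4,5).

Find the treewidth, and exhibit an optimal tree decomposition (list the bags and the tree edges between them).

Every bag has size at most 4, so the width is 4 − 1 = 3 and tw(G) ≤ 3. For the lower bound, the 4 vertices {1, 2, 3, 4} are pairwise adjacent, and any tree decomposition puts a clique entirely inside one bag — forcing width ≥ 3. The upper and lower bounds meet at 3, so that is the treewidth.

Treewidth 3.
Bags: B1 = {1, 2, 3, 4}  B2 = {1, 2, 4, 5}
Tree: B1–B2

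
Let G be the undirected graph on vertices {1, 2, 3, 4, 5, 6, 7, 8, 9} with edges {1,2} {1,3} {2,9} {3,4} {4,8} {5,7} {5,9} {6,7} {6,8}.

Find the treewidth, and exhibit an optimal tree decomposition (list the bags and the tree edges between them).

Each bag holds 3 vertices, so the decomposition has width 2, which upper-bounds the treewidth. Since 8–6–7–5–9–2–1–3–4–8 is a cycle in G, G is not acyclic. Forests are exactly the graphs of treewidth ≤ 1, so tw(G) ≥ 2. Combining the bounds, tw(G) = 2.

Treewidth 2.
Bags: B1 = {6, 7, 8}  B2 = {5, 7, 8}  B3 = {5, 8, 9}  B4 = {2, 8, 9}  B5 = {1, 2, 8}  B6 = {1, 3, 8}  B7 = {3, 4, 8}
Tree: B1–B2, B2–B3, B3–B4, B4–B5, B5–B6, B6–B7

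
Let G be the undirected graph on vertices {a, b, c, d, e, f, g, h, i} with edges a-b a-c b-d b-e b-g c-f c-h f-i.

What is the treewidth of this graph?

A width-1 tree decomposition is:
Bags: B1 = {a, b}  B2 = {b, e}  B3 = {a, c}  B4 = {b, d}  B5 = {b, g}  B6 = {c, f}  B7 = {f, i}  B8 = {c, h}
Tree: B1–B2, B1–B3, B2–B4, B4–B5, B3–B6, B6–B7, B3–B8
Every bag has size at most 2, so the width is 2 − 1 = 1 and tw(G) ≤ 1. Any graph with an edge has treewidth ≥ 1, and G has the edge a–b. Therefore the treewidth is 1.

1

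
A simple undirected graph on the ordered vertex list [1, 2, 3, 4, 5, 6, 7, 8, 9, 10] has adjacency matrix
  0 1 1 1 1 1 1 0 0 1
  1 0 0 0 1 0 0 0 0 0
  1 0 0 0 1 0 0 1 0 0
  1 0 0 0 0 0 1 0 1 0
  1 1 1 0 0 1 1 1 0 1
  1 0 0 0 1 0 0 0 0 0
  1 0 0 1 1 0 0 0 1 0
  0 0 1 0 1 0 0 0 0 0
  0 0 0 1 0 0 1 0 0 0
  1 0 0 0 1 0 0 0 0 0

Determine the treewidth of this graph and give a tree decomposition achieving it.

Every bag has size at most 3, so the width is 3 − 1 = 2 and tw(G) ≤ 2. On the other hand G contains the 3-clique {3, 5, 8}. A clique must lie in a single bag of any decomposition, so no decomposition can have width below 2. Therefore the treewidth is 2.

Treewidth 2.
One such decomposition:
Bags: B1 = {1, 2, 5}  B2 = {1, 5, 7}  B3 = {1, 5, 10}  B4 = {1, 5, 6}  B5 = {1, 3, 5}  B6 = {1, 4, 7}  B7 = {4, 7, 9}  B8 = {3, 5, 8}
Tree: B1–B2, B1–B3, B3–B4, B1–B5, B2–B6, B6–B7, B5–B8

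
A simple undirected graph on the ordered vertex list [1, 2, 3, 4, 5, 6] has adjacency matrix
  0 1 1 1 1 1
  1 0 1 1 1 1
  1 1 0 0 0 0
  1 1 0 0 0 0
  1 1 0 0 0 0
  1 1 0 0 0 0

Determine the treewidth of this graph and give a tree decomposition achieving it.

Treewidth 2.
One optimal decomposition is:
Bags: B1 = {1, 2, 4}  B2 = {1, 2, 3}  B3 = {1, 2, 6}  B4 = {1, 2, 5}
Tree: B1–B2, B2–B3, B2–B4

Every bag has size at most 3, so the width is 3 − 1 = 2 and tw(G) ≤ 2. Conversely, {1, 2, 3} is a clique of size 3, and the vertices of any clique must share a bag in every tree decomposition; so some bag has ≥ 3 vertices and tw(G) ≥ 2. Hence tw(G) = 2 exactly.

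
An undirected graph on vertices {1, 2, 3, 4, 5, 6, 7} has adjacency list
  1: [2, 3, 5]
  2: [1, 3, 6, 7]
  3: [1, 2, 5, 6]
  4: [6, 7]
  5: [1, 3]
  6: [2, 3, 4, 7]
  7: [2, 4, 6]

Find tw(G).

2

A width-2 tree decomposition is:
Bags: B1 = {1, 2, 3}  B2 = {2, 3, 6}  B3 = {2, 6, 7}  B4 = {4, 6, 7}  B5 = {1, 3, 5}
Tree: B1–B2, B2–B3, B3–B4, B1–B5
Each bag holds 3 vertices, so the decomposition has width 2, which upper-bounds the treewidth. On the other hand G contains the 3-clique {1, 2, 3}. A clique must lie in a single bag of any decomposition, so no decomposition can have width below 2. Therefore the treewidth is 2.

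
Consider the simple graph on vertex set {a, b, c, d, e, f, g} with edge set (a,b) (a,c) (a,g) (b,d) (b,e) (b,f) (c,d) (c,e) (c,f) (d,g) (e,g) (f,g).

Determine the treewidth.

3

A width-3 tree decomposition is:
Bags: B1 = {b, c, f, g}  B2 = {b, c, d, g}  B3 = {b, c, e, g}  B4 = {a, b, c, g}
Tree: B1–B2, B2–B3, B3–B4
Each bag holds 4 vertices, so the decomposition has width 3, which upper-bounds the treewidth. For the lower bound: the 4 vertex sets {c,f}, {d,g}, {b}, {e} are disjoint, each induces a connected subgraph, and every pair is joined by at least one edge of G. Contracting each set to a single vertex therefore yields K_{4} as a minor, and since treewidth is minor-monotone, tw(G) ≥ tw(K_{4}) = 3. The upper and lower bounds meet at 3, so that is the treewidth.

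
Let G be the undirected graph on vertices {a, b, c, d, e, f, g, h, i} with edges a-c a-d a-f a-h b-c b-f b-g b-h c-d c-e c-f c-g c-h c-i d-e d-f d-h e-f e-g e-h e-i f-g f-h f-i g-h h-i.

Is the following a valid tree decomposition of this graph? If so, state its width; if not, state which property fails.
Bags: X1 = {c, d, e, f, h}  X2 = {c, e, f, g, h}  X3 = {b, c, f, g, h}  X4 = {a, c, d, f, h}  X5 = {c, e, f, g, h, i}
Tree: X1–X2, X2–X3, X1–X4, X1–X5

No — bags containing vertex g are not connected in the tree.

A tree decomposition must satisfy three properties: every vertex lies in some bag; for every edge, both endpoints lie together in some bag; and for every vertex, the bags containing it form a connected subtree. Here bags containing vertex g are not connected in the tree, so the decomposition is invalid.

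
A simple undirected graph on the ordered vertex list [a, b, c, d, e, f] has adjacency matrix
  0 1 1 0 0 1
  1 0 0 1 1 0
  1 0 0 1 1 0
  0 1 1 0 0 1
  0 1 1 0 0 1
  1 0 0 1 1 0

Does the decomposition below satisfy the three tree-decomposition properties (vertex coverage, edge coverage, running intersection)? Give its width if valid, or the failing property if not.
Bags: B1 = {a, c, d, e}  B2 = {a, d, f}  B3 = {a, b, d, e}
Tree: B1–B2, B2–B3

A tree decomposition must satisfy three properties: every vertex lies in some bag; for every edge, both endpoints lie together in some bag; and for every vertex, the bags containing it form a connected subtree. Here edge (e,f) lies in no bag, so the decomposition is invalid.

No — edge (e,f) lies in no bag.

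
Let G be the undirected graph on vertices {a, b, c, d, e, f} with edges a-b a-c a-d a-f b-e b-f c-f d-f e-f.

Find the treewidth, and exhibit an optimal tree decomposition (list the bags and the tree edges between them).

Treewidth 2.
One optimal decomposition is:
Bags: B1 = {a, b, f}  B2 = {a, d, f}  B3 = {b, e, f}  B4 = {a, c, f}
Tree: B1–B2, B1–B3, B2–B4

Each bag holds 3 vertices, so the decomposition has width 2, which upper-bounds the treewidth. Conversely, {b, e, f} is a clique of size 3, and the vertices of any clique must share a bag in every tree decomposition; so some bag has ≥ 3 vertices and tw(G) ≥ 2. Therefore the treewidth is 2.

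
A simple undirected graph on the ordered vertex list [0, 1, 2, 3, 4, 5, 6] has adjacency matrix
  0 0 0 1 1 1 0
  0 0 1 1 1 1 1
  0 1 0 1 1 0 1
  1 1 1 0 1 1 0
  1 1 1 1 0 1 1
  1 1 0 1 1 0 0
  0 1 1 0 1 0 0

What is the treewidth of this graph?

A width-3 tree decomposition is:
Bags: B1 = {1, 2, 3, 4}  B2 = {1, 2, 4, 6}  B3 = {1, 3, 4, 5}  B4 = {0, 3, 4, 5}
Tree: B1–B2, B1–B3, B3–B4
The largest bag has 4 vertices, giving width 3; this decomposition certifies tw(G) ≤ 3. For the lower bound, the 4 vertices {0, 3, 4, 5} are pairwise adjacent, and any tree decomposition puts a clique entirely inside one bag — forcing width ≥ 3. Therefore the treewidth is 3.

3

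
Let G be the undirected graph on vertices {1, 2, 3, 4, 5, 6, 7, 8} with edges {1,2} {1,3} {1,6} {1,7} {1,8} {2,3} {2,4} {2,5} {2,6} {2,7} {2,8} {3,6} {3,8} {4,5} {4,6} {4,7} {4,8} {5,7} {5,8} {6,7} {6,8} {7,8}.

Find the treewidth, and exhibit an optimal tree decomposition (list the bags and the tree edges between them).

The largest bag has 5 vertices, giving width 4; this decomposition certifies tw(G) ≤ 4. For the lower bound, the 5 vertices {2, 4, 5, 7, 8} are pairwise adjacent, and any tree decomposition puts a clique entirely inside one bag — forcing width ≥ 4. Hence tw(G) = 4 exactly.

Treewidth 4.
One such decomposition:
Bags: B1 = {2, 4, 5, 7, 8}  B2 = {2, 4, 6, 7, 8}  B3 = {1, 2, 6, 7, 8}  B4 = {1, 2, 3, 6, 8}
Tree: B1–B2, B2–B3, B3–B4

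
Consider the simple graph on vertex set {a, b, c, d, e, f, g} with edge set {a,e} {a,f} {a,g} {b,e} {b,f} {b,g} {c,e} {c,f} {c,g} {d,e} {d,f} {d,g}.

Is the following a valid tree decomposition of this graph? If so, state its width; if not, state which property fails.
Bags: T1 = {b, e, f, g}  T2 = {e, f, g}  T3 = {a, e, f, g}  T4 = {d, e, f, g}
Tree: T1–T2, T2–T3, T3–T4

No — vertex c appears in no bag.

A tree decomposition must satisfy three properties: every vertex lies in some bag; for every edge, both endpoints lie together in some bag; and for every vertex, the bags containing it form a connected subtree. Here vertex c appears in no bag, so the decomposition is invalid.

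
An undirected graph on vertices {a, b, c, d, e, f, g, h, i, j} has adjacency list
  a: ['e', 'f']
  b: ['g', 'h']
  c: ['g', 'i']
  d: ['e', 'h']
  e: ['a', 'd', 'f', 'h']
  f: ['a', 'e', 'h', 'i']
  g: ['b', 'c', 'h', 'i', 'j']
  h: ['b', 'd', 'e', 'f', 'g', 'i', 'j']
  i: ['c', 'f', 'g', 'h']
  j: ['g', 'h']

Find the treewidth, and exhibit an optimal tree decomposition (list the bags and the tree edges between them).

Each bag holds 3 vertices, so the decomposition has width 2, which upper-bounds the treewidth. On the other hand G contains the 3-clique {d, e, h}. A clique must lie in a single bag of any decomposition, so no decomposition can have width below 2. Hence tw(G) = 2 exactly.

Treewidth 2.
Bags: B1 = {a, e, f}  B2 = {e, f, h}  B3 = {f, h, i}  B4 = {g, h, i}  B5 = {d, e, h}  B6 = {b, g, h}  B7 = {c, g, i}  B8 = {g, h, j}
Tree: B1–B2, B2–B3, B3–B4, B2–B5, B4–B6, B4–B7, B6–B8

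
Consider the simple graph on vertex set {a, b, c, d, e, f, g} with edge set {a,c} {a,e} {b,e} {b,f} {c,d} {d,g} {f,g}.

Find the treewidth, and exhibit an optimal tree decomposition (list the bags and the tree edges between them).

Every bag has size at most 3, so the width is 3 − 1 = 2 and tw(G) ≤ 2. The edges g–d–c–a–e–b–f–g form a cycle, so G is not a tree and its treewidth is at least 2. The upper and lower bounds meet at 2, so that is the treewidth.

Treewidth 2.
Bags: B1 = {c, d, g}  B2 = {a, c, g}  B3 = {a, e, g}  B4 = {b, e, g}  B5 = {b, f, g}
Tree: B1–B2, B2–B3, B3–B4, B4–B5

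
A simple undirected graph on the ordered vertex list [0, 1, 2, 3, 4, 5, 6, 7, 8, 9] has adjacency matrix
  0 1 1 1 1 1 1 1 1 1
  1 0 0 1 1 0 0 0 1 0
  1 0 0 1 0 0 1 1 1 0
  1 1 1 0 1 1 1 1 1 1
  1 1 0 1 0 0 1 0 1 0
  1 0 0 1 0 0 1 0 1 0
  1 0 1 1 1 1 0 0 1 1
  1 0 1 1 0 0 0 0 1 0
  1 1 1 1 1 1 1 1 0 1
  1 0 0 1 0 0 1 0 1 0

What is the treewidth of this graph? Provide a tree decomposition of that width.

Every bag has size at most 5, so the width is 5 − 1 = 4 and tw(G) ≤ 4. Conversely, {0, 1, 3, 4, 8} is a clique of size 5, and the vertices of any clique must share a bag in every tree decomposition; so some bag has ≥ 5 vertices and tw(G) ≥ 4. The upper and lower bounds meet at 4, so that is the treewidth.

Treewidth 4.
Bags: B1 = {0, 2, 3, 6, 8}  B2 = {0, 3, 4, 6, 8}  B3 = {0, 3, 6, 8, 9}  B4 = {0, 3, 5, 6, 8}  B5 = {0, 2, 3, 7, 8}  B6 = {0, 1, 3, 4, 8}
Tree: B1–B2, B1–B3, B3–B4, B1–B5, B2–B6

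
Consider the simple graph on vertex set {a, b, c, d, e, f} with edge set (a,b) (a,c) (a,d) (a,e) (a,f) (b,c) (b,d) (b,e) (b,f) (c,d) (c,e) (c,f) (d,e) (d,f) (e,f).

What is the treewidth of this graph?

5

A width-5 tree decomposition is:
Bags: B1 = {a, b, c, d, e, f}
Tree: (single bag)
With just one bag of size 6, the width is 6 − 1 = 5, so tw(G) ≤ 5. For the lower bound, the 6 vertices {a, b, c, d, e, f} are pairwise adjacent, and any tree decomposition puts a clique entirely inside one bag — forcing width ≥ 5. Hence tw(G) = 5 exactly.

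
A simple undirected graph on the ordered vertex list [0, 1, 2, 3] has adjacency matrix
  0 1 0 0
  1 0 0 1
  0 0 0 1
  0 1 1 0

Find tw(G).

A width-1 tree decomposition is:
Bags: B1 = {2, 3}  B2 = {1, 3}  B3 = {0, 1}
Tree: B1–B2, B2–B3
Every bag has size at most 2, so the width is 2 − 1 = 1 and tw(G) ≤ 1. Any graph with an edge has treewidth ≥ 1, and G has the edge 2–3. Hence tw(G) = 1 exactly.

1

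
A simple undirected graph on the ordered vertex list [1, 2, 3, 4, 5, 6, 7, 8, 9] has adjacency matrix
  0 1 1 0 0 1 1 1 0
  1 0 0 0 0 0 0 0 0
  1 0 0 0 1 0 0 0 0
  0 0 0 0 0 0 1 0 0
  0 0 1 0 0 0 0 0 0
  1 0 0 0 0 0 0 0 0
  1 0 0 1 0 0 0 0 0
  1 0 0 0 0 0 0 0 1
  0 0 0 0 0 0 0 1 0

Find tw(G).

1

A width-1 tree decomposition is:
Bags: B1 = {1, 3}  B2 = {1, 7}  B3 = {1, 8}  B4 = {3, 5}  B5 = {1, 2}  B6 = {4, 7}  B7 = {8, 9}  B8 = {1, 6}
Tree: B1–B2, B1–B3, B1–B4, B3–B5, B2–B6, B3–B7, B5–B8
Every bag has size at most 2, so the width is 2 − 1 = 1 and tw(G) ≤ 1. Any graph with an edge has treewidth ≥ 1, and G has the edge 3–1. Hence tw(G) = 1 exactly.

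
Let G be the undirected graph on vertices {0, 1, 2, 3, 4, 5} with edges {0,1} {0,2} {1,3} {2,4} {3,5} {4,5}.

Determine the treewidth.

A width-2 tree decomposition is:
Bags: B1 = {3, 4, 5}  B2 = {2, 3, 4}  B3 = {0, 2, 3}  B4 = {0, 1, 3}
Tree: B1–B2, B2–B3, B3–B4
Every bag has size at most 3, so the width is 3 − 1 = 2 and tw(G) ≤ 2. The edges 3–5–4–2–0–1–3 form a cycle, so G is not a tree and its treewidth is at least 2. Therefore the treewidth is 2.

2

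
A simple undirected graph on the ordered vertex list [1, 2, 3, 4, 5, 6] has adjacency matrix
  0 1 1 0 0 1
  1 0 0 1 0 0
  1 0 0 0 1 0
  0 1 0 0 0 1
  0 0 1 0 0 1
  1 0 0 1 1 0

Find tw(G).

2

A width-2 tree decomposition is:
Bags: B1 = {1, 2, 4}  B2 = {1, 4, 6}  B3 = {1, 3, 6}  B4 = {3, 5, 6}
Tree: B1–B2, B2–B3, B3–B4
Each bag holds 3 vertices, so the decomposition has width 2, which upper-bounds the treewidth. The edges 2–4–6–1–2 form a cycle, so G is not a tree and its treewidth is at least 2. Hence tw(G) = 2 exactly.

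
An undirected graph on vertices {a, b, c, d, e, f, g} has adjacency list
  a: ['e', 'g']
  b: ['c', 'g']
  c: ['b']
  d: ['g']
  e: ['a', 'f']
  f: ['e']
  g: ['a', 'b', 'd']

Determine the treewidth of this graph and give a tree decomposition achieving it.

Treewidth 1.
One such decomposition:
Bags: B1 = {a, g}  B2 = {d, g}  B3 = {a, e}  B4 = {b, g}  B5 = {b, c}  B6 = {e, f}
Tree: B1–B2, B1–B3, B2–B4, B4–B5, B3–B6

Every bag has size at most 2, so the width is 2 − 1 = 1 and tw(G) ≤ 1. G has an edge, so its treewidth is at least 1. Combining the bounds, tw(G) = 1.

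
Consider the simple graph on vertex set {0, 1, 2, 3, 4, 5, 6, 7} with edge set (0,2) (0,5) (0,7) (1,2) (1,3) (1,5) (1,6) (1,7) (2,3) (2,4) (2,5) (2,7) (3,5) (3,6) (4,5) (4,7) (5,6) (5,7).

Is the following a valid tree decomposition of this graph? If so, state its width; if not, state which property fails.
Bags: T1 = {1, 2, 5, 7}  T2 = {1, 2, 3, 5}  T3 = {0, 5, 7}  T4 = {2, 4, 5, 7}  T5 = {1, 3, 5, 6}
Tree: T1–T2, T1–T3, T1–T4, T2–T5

A tree decomposition must satisfy three properties: every vertex lies in some bag; for every edge, both endpoints lie together in some bag; and for every vertex, the bags containing it form a connected subtree. Here edge (2,0) lies in no bag, so the decomposition is invalid.

No — edge (2,0) lies in no bag.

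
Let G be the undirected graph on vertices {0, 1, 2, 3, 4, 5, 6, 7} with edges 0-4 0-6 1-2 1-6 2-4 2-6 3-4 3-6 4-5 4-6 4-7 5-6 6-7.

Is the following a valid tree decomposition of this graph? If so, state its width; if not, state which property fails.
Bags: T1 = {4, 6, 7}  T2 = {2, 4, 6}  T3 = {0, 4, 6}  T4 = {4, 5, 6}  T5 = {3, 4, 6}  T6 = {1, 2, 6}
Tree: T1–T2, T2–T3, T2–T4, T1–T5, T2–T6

Every vertex of G appears in some bag (union = {0, 1, 2, 3, 4, 5, 6, 7}); every edge is covered by a bag; and for each vertex v the set of bags containing v is connected in the bag tree. The decomposition is therefore valid. The largest bag has 3 vertices, so the width is 2.

Yes; width 2.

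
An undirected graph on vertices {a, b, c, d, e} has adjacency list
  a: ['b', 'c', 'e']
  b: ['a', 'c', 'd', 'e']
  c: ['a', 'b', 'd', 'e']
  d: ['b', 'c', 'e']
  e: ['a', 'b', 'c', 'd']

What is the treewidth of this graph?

3

A width-3 tree decomposition is:
Bags: B1 = {b, c, d, e}  B2 = {a, b, c, e}
Tree: B1–B2
Each bag holds 4 vertices, so the decomposition has width 3, which upper-bounds the treewidth. For the lower bound, the 4 vertices {b, c, d, e} are pairwise adjacent, and any tree decomposition puts a clique entirely inside one bag — forcing width ≥ 3. Combining the bounds, tw(G) = 3.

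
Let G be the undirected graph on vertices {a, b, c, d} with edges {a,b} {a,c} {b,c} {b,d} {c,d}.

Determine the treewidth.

A width-2 tree decomposition is:
Bags: B1 = {b, c, d}  B2 = {a, b, c}
Tree: B1–B2
Each bag holds 3 vertices, so the decomposition has width 2, which upper-bounds the treewidth. Conversely, {b, c, d} is a clique of size 3, and the vertices of any clique must share a bag in every tree decomposition; so some bag has ≥ 3 vertices and tw(G) ≥ 2. Combining the bounds, tw(G) = 2.

2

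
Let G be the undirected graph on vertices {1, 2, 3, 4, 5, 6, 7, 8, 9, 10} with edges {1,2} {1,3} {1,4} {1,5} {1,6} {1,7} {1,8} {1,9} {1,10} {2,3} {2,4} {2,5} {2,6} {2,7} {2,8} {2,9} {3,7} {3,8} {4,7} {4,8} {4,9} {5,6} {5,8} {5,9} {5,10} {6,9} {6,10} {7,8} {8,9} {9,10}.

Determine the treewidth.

A width-4 tree decomposition is:
Bags: B1 = {1, 2, 5, 6, 9}  B2 = {1, 2, 5, 8, 9}  B3 = {1, 2, 4, 8, 9}  B4 = {1, 5, 6, 9, 10}  B5 = {1, 2, 4, 7, 8}  B6 = {1, 2, 3, 7, 8}
Tree: B1–B2, B2–B3, B1–B4, B3–B5, B5–B6
Each bag holds 5 vertices, so the decomposition has width 4, which upper-bounds the treewidth. Conversely, {1, 2, 3, 7, 8} is a clique of size 5, and the vertices of any clique must share a bag in every tree decomposition; so some bag has ≥ 5 vertices and tw(G) ≥ 4. The upper and lower bounds meet at 4, so that is the treewidth.

4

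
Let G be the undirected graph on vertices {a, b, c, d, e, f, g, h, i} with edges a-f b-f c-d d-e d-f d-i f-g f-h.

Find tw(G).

A width-1 tree decomposition is:
Bags: B1 = {a, f}  B2 = {d, f}  B3 = {c, d}  B4 = {f, g}  B5 = {d, i}  B6 = {d, e}  B7 = {b, f}  B8 = {f, h}
Tree: B1–B2, B2–B3, B2–B4, B2–B5, B3–B6, B4–B7, B1–B8
Each bag holds 2 vertices, so the decomposition has width 1, which upper-bounds the treewidth. G has an edge, so its treewidth is at least 1. Hence tw(G) = 1 exactly.

1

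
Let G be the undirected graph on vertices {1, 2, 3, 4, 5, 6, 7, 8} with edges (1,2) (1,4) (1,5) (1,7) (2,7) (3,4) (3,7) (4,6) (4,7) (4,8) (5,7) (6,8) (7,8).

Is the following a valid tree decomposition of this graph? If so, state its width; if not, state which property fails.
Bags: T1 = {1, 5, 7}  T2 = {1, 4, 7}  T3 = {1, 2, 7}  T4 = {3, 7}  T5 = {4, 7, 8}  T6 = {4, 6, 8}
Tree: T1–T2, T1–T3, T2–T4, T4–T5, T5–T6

A tree decomposition must satisfy three properties: every vertex lies in some bag; for every edge, both endpoints lie together in some bag; and for every vertex, the bags containing it form a connected subtree. Here edge (4,3) lies in no bag, so the decomposition is invalid.

No — edge (4,3) lies in no bag.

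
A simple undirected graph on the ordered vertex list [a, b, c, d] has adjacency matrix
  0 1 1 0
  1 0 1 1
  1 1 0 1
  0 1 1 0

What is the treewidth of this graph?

A width-2 tree decomposition is:
Bags: B1 = {b, c, d}  B2 = {a, b, c}
Tree: B1–B2
The largest bag has 3 vertices, giving width 2; this decomposition certifies tw(G) ≤ 2. For the lower bound, the 3 vertices {b, c, d} are pairwise adjacent, and any tree decomposition puts a clique entirely inside one bag — forcing width ≥ 2. Combining the bounds, tw(G) = 2.

2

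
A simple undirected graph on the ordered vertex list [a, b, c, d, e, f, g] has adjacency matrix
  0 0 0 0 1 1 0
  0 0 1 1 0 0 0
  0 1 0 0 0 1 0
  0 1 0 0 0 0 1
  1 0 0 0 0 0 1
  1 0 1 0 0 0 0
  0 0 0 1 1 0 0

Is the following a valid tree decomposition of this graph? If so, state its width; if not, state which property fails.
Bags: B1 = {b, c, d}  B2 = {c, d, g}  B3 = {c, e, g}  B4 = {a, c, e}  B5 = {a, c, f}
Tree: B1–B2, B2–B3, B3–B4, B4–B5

Yes; width 2.

Checking the three conditions: (i) the bags cover all of {a, b, c, d, e, f, g}; (ii) for each edge, some bag contains both endpoints; (iii) the bags containing any fixed vertex form a subtree. All hold, so the decomposition is valid with width 3 − 1 = 2.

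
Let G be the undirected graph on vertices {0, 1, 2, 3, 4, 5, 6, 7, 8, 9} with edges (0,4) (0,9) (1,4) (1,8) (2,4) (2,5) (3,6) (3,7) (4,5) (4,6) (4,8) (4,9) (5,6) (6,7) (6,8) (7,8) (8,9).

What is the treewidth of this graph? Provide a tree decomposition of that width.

The largest bag has 3 vertices, giving width 2; this decomposition certifies tw(G) ≤ 2. For the lower bound, the 3 vertices {3, 6, 7} are pairwise adjacent, and any tree decomposition puts a clique entirely inside one bag — forcing width ≥ 2. Combining the bounds, tw(G) = 2.

Treewidth 2.
Bags: B1 = {0, 4, 9}  B2 = {4, 8, 9}  B3 = {4, 6, 8}  B4 = {4, 5, 6}  B5 = {2, 4, 5}  B6 = {6, 7, 8}  B7 = {3, 6, 7}  B8 = {1, 4, 8}
Tree: B1–B2, B2–B3, B3–B4, B4–B5, B3–B6, B6–B7, B2–B8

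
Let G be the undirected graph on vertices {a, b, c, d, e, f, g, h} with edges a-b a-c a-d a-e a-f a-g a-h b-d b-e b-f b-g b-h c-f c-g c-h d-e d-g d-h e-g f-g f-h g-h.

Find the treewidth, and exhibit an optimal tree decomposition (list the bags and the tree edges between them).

Treewidth 4.
One optimal decomposition is:
Bags: B1 = {a, b, d, g, h}  B2 = {a, b, f, g, h}  B3 = {a, b, d, e, g}  B4 = {a, c, f, g, h}
Tree: B1–B2, B1–B3, B2–B4

Every bag has size at most 5, so the width is 5 − 1 = 4 and tw(G) ≤ 4. Conversely, {a, b, d, e, g} is a clique of size 5, and the vertices of any clique must share a bag in every tree decomposition; so some bag has ≥ 5 vertices and tw(G) ≥ 4. Combining the bounds, tw(G) = 4.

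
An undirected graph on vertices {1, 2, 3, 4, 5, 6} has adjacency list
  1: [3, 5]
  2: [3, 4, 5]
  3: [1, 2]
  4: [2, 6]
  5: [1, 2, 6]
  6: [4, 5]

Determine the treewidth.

A width-2 tree decomposition is:
Bags: B1 = {2, 4, 6}  B2 = {2, 5, 6}  B3 = {2, 3, 5}  B4 = {1, 3, 5}
Tree: B1–B2, B2–B3, B3–B4
The largest bag has 3 vertices, giving width 2; this decomposition certifies tw(G) ≤ 2. The edges 4–6–5–2–4 form a cycle, so G is not a tree and its treewidth is at least 2. Hence tw(G) = 2 exactly.

2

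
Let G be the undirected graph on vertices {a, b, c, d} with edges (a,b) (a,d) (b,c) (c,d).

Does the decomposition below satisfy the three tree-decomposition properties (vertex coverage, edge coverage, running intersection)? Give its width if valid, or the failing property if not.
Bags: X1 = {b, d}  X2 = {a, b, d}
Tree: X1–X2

A tree decomposition must satisfy three properties: every vertex lies in some bag; for every edge, both endpoints lie together in some bag; and for every vertex, the bags containing it form a connected subtree. Here vertex c appears in no bag, so the decomposition is invalid.

No — vertex c appears in no bag.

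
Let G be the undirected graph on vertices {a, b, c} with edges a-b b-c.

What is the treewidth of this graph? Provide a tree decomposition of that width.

The largest bag has 2 vertices, giving width 1; this decomposition certifies tw(G) ≤ 1. G has an edge, so its treewidth is at least 1. Combining the bounds, tw(G) = 1.

Treewidth 1.
Bags: B1 = {b, c}  B2 = {a, b}
Tree: B1–B2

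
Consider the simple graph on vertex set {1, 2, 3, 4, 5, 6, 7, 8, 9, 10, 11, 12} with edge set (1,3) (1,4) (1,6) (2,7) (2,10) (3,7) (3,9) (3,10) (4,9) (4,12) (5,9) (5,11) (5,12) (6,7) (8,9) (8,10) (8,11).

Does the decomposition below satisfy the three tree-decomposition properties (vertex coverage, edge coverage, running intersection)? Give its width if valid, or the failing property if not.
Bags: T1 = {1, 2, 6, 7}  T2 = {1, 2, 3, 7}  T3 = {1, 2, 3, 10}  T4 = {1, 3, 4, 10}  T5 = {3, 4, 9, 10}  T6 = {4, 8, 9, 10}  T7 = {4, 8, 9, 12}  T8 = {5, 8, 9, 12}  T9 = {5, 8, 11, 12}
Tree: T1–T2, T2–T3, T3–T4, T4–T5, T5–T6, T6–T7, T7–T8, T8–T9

Yes; width 3.

Vertex coverage: the bags together contain {1, 2, 3, 4, 5, 6, 7, 8, 9, 10, 11, 12}, the full vertex set. Edge coverage: each edge of G has both endpoints in at least one bag. Running intersection: for every vertex, the bags containing it form a connected subtree. All three properties hold, so this is a valid tree decomposition of width max|bag| − 1 = 3, and hence tw(G) ≤ 3.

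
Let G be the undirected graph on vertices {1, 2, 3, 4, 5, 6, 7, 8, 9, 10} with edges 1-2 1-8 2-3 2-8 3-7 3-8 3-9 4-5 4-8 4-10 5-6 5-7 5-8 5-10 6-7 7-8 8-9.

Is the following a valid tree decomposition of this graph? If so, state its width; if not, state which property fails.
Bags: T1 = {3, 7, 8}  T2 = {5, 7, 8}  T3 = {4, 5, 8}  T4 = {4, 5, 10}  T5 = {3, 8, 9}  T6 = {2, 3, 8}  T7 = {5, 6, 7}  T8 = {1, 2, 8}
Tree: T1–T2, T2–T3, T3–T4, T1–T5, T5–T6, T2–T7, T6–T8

Yes; width 2.

Vertex coverage: the bags together contain {1, 2, 3, 4, 5, 6, 7, 8, 9, 10}, the full vertex set. Edge coverage: each edge of G has both endpoints in at least one bag. Running intersection: for every vertex, the bags containing it form a connected subtree. All three properties hold, so this is a valid tree decomposition of width max|bag| − 1 = 2, and hence tw(G) ≤ 2.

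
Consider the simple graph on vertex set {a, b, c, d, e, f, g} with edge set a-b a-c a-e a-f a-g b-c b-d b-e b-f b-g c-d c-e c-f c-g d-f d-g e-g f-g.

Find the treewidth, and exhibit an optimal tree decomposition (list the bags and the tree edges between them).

Every bag has size at most 5, so the width is 5 − 1 = 4 and tw(G) ≤ 4. For the lower bound, the 5 vertices {a, b, c, e, g} are pairwise adjacent, and any tree decomposition puts a clique entirely inside one bag — forcing width ≥ 4. Hence tw(G) = 4 exactly.

Treewidth 4.
One such decomposition:
Bags: B1 = {a, b, c, f, g}  B2 = {a, b, c, e, g}  B3 = {b, c, d, f, g}
Tree: B1–B2, B1–B3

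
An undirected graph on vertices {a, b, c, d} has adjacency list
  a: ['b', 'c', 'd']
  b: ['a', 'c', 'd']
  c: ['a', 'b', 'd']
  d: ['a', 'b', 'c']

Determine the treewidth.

A width-3 tree decomposition is:
Bags: B1 = {a, b, c, d}
Tree: (single bag)
A single bag containing all 4 vertices is trivially a valid decomposition of width 3. For the lower bound, the 4 vertices {a, b, c, d} are pairwise adjacent, and any tree decomposition puts a clique entirely inside one bag — forcing width ≥ 3. Combining the bounds, tw(G) = 3.

3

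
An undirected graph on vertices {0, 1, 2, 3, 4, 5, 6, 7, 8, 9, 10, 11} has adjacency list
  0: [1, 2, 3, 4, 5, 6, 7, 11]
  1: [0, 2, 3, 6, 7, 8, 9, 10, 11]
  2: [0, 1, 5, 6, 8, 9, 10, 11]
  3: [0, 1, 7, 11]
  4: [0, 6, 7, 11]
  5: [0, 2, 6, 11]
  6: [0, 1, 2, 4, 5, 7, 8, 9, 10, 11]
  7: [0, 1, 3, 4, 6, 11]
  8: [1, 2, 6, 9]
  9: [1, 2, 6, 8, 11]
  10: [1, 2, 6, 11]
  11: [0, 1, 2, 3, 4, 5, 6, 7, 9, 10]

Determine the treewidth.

4

A width-4 tree decomposition is:
Bags: B1 = {0, 1, 2, 6, 11}  B2 = {0, 1, 6, 7, 11}  B3 = {1, 2, 6, 9, 11}  B4 = {0, 2, 5, 6, 11}  B5 = {0, 4, 6, 7, 11}  B6 = {0, 1, 3, 7, 11}  B7 = {1, 2, 6, 8, 9}  B8 = {1, 2, 6, 10, 11}
Tree: B1–B2, B1–B3, B1–B4, B2–B5, B2–B6, B3–B7, B3–B8
Every bag has size at most 5, so the width is 5 − 1 = 4 and tw(G) ≤ 4. On the other hand G contains the 5-clique {0, 1, 3, 7, 11}. A clique must lie in a single bag of any decomposition, so no decomposition can have width below 4. Therefore the treewidth is 4.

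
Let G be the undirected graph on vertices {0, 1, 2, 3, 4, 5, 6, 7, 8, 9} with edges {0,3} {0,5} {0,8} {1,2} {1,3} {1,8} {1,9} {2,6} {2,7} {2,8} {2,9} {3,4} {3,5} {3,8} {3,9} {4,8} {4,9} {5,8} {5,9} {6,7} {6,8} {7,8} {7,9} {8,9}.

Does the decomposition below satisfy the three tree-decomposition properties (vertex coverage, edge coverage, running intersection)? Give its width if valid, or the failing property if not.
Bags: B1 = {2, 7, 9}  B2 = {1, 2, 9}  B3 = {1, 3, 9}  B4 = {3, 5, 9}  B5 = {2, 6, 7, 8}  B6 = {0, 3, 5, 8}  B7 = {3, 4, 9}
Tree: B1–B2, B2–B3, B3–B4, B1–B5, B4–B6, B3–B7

No — edge (8,9) lies in no bag.

A tree decomposition must satisfy three properties: every vertex lies in some bag; for every edge, both endpoints lie together in some bag; and for every vertex, the bags containing it form a connected subtree. Here edge (8,9) lies in no bag, so the decomposition is invalid.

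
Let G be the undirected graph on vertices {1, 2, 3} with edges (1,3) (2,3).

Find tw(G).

A width-1 tree decomposition is:
Bags: B1 = {1, 3}  B2 = {2, 3}
Tree: B1–B2
Each bag holds 2 vertices, so the decomposition has width 1, which upper-bounds the treewidth. Since G has at least one edge (e.g. 3–1), it is not an edgeless graph, so tw(G) ≥ 1. Combining the bounds, tw(G) = 1.

1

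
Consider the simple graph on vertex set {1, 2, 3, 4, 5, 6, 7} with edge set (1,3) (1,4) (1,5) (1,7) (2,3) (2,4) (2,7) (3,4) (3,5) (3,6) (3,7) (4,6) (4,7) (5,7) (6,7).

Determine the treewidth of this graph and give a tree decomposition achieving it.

Treewidth 3.
One optimal decomposition is:
Bags: B1 = {2, 3, 4, 7}  B2 = {3, 4, 6, 7}  B3 = {1, 3, 4, 7}  B4 = {1, 3, 5, 7}
Tree: B1–B2, B2–B3, B3–B4

The largest bag has 4 vertices, giving width 3; this decomposition certifies tw(G) ≤ 3. For the lower bound, the 4 vertices {1, 3, 4, 7} are pairwise adjacent, and any tree decomposition puts a clique entirely inside one bag — forcing width ≥ 3. Therefore the treewidth is 3.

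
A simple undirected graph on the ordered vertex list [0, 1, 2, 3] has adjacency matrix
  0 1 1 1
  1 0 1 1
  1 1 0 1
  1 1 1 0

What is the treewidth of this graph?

A width-3 tree decomposition is:
Bags: B1 = {0, 1, 2, 3}
Tree: (single bag)
With just one bag of size 4, the width is 4 − 1 = 3, so tw(G) ≤ 3. Conversely, {0, 1, 2, 3} is a clique of size 4, and the vertices of any clique must share a bag in every tree decomposition; so some bag has ≥ 4 vertices and tw(G) ≥ 3. Hence tw(G) = 3 exactly.

3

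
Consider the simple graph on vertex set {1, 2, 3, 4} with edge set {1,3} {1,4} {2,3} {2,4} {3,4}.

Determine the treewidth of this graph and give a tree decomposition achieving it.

Every bag has size at most 3, so the width is 3 − 1 = 2 and tw(G) ≤ 2. For the lower bound, the 3 vertices {1, 3, 4} are pairwise adjacent, and any tree decomposition puts a clique entirely inside one bag — forcing width ≥ 2. Therefore the treewidth is 2.

Treewidth 2.
One such decomposition:
Bags: B1 = {2, 3, 4}  B2 = {1, 3, 4}
Tree: B1–B2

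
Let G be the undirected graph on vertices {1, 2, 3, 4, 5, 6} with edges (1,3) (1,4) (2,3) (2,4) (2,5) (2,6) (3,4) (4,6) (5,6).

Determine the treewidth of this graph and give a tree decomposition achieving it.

Treewidth 2.
One optimal decomposition is:
Bags: B1 = {2, 4, 6}  B2 = {2, 3, 4}  B3 = {1, 3, 4}  B4 = {2, 5, 6}
Tree: B1–B2, B2–B3, B1–B4

Each bag holds 3 vertices, so the decomposition has width 2, which upper-bounds the treewidth. On the other hand G contains the 3-clique {1, 3, 4}. A clique must lie in a single bag of any decomposition, so no decomposition can have width below 2. Combining the bounds, tw(G) = 2.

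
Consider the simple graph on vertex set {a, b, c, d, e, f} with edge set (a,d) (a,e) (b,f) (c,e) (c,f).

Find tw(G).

1

A width-1 tree decomposition is:
Bags: B1 = {b, f}  B2 = {c, f}  B3 = {c, e}  B4 = {a, e}  B5 = {a, d}
Tree: B1–B2, B2–B3, B3–B4, B4–B5
The largest bag has 2 vertices, giving width 1; this decomposition certifies tw(G) ≤ 1. Any graph with an edge has treewidth ≥ 1, and G has the edge b–f. Hence tw(G) = 1 exactly.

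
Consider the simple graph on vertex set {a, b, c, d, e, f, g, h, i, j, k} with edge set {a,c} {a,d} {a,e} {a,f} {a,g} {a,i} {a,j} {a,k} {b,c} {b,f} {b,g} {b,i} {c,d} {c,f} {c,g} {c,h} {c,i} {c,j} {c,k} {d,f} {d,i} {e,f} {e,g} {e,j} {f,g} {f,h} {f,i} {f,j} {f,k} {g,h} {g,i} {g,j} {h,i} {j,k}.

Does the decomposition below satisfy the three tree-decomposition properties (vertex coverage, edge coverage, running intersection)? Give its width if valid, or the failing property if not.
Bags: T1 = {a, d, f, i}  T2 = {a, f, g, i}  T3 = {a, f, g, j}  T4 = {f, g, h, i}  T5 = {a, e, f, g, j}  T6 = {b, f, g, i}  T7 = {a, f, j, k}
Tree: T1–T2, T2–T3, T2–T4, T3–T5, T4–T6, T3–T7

No — vertex c appears in no bag.

A tree decomposition must satisfy three properties: every vertex lies in some bag; for every edge, both endpoints lie together in some bag; and for every vertex, the bags containing it form a connected subtree. Here vertex c appears in no bag, so the decomposition is invalid.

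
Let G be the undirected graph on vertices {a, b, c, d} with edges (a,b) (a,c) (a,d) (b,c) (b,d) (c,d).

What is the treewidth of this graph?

A width-3 tree decomposition is:
Bags: B1 = {a, b, c, d}
Tree: (single bag)
A single bag containing all 4 vertices is trivially a valid decomposition of width 3. For the lower bound, the 4 vertices {a, b, c, d} are pairwise adjacent, and any tree decomposition puts a clique entirely inside one bag — forcing width ≥ 3. Hence tw(G) = 3 exactly.

3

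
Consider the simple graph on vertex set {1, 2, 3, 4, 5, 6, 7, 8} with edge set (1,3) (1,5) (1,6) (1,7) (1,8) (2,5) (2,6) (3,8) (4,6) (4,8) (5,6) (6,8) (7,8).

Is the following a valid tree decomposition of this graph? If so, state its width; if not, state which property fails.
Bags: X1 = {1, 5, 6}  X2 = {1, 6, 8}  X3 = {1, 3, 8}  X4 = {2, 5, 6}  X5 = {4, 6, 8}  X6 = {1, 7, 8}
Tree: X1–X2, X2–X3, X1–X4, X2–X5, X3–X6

Checking the three conditions: (i) the bags cover all of {1, 2, 3, 4, 5, 6, 7, 8}; (ii) for each edge, some bag contains both endpoints; (iii) the bags containing any fixed vertex form a subtree. All hold, so the decomposition is valid with width 3 − 1 = 2.

Yes; width 2.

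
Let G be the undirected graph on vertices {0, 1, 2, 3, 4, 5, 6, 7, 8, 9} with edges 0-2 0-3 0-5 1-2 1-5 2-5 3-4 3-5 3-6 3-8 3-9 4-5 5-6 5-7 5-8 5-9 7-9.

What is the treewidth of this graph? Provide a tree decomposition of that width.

Each bag holds 3 vertices, so the decomposition has width 2, which upper-bounds the treewidth. On the other hand G contains the 3-clique {1, 2, 5}. A clique must lie in a single bag of any decomposition, so no decomposition can have width below 2. Therefore the treewidth is 2.

Treewidth 2.
One such decomposition:
Bags: B1 = {3, 5, 9}  B2 = {0, 3, 5}  B3 = {0, 2, 5}  B4 = {3, 5, 8}  B5 = {5, 7, 9}  B6 = {1, 2, 5}  B7 = {3, 5, 6}  B8 = {3, 4, 5}
Tree: B1–B2, B2–B3, B2–B4, B1–B5, B3–B6, B2–B7, B2–B8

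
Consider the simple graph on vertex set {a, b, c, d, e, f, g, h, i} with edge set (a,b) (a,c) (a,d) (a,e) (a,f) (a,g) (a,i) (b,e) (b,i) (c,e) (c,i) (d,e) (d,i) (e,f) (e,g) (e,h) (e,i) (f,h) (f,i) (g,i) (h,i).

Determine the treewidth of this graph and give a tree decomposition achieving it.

Each bag holds 4 vertices, so the decomposition has width 3, which upper-bounds the treewidth. For the lower bound, the 4 vertices {e, f, h, i} are pairwise adjacent, and any tree decomposition puts a clique entirely inside one bag — forcing width ≥ 3. Therefore the treewidth is 3.

Treewidth 3.
One such decomposition:
Bags: B1 = {a, b, e, i}  B2 = {a, e, f, i}  B3 = {e, f, h, i}  B4 = {a, d, e, i}  B5 = {a, c, e, i}  B6 = {a, e, g, i}
Tree: B1–B2, B2–B3, B1–B4, B4–B5, B4–B6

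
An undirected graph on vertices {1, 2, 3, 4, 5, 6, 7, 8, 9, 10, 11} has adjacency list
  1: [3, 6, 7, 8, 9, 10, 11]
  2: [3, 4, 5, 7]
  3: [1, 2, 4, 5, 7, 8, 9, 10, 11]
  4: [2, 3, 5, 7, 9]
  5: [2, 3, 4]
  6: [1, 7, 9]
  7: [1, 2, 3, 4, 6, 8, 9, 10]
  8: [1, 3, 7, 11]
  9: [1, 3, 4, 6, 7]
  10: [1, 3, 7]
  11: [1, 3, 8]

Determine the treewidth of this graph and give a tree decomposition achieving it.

Treewidth 3.
Bags: B1 = {1, 3, 7, 8}  B2 = {1, 3, 7, 9}  B3 = {3, 4, 7, 9}  B4 = {1, 3, 8, 11}  B5 = {2, 3, 4, 7}  B6 = {1, 3, 7, 10}  B7 = {2, 3, 4, 5}  B8 = {1, 6, 7, 9}
Tree: B1–B2, B2–B3, B1–B4, B3–B5, B2–B6, B5–B7, B2–B8

Every bag has size at most 4, so the width is 4 − 1 = 3 and tw(G) ≤ 3. Conversely, {1, 3, 8, 11} is a clique of size 4, and the vertices of any clique must share a bag in every tree decomposition; so some bag has ≥ 4 vertices and tw(G) ≥ 3. Therefore the treewidth is 3.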